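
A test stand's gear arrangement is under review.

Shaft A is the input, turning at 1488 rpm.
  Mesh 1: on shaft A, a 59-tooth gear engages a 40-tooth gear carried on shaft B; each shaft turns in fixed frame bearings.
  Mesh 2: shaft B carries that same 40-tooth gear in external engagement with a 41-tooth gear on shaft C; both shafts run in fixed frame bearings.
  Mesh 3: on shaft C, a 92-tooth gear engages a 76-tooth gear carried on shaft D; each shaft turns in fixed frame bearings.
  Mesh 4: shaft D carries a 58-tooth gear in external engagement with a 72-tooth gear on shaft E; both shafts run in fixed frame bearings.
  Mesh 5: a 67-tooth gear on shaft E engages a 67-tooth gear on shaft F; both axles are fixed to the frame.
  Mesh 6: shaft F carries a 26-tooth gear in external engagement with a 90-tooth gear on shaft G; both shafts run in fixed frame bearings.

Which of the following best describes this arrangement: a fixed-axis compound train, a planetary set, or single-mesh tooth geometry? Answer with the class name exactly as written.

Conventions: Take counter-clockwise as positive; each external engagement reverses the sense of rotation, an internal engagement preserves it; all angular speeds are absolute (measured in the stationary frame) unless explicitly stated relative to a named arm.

class = fixed-axis compound train [6 meshes; 6 ratios multiply, 6 sense flips]
classification: fixed-axis compound train

fixed-axis compound train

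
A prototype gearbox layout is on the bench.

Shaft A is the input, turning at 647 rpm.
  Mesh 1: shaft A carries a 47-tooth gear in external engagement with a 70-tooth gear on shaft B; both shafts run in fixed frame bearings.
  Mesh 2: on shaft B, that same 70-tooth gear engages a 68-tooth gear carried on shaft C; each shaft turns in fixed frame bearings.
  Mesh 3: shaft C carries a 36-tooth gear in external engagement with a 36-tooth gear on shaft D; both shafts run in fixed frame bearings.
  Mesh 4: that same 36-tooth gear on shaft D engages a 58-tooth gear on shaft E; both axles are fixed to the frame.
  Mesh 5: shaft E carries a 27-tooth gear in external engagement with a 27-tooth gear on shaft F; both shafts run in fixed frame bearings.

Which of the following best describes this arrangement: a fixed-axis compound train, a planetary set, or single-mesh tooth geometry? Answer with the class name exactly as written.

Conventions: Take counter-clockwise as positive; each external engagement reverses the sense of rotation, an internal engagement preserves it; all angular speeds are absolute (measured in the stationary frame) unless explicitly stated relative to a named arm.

fixed-axis compound train

topology: fixed-axis compound train — 5 meshes, A→F
classification: fixed-axis compound train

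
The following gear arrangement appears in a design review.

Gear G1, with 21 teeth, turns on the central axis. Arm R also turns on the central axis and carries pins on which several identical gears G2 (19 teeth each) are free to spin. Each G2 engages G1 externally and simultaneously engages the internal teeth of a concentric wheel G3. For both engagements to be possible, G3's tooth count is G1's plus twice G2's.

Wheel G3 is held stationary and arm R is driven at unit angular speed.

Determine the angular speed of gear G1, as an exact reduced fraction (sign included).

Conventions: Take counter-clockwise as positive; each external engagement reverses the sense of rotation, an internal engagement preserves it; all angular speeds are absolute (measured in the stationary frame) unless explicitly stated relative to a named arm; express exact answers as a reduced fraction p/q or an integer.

80/21

topology: planetary set — G1 21T / G2 19T / G3 59T, arm = carrier (Willis)
ring teeth: 21 + 2·19 = 59
21(ω_sun−ω_arm) = −59(ω_ring−ω_arm),  ω_ring = 0, ω_arm = 1
ω_sun = 1 − (59/21)(0−1) = 80/21
exact speed ratio = 80/21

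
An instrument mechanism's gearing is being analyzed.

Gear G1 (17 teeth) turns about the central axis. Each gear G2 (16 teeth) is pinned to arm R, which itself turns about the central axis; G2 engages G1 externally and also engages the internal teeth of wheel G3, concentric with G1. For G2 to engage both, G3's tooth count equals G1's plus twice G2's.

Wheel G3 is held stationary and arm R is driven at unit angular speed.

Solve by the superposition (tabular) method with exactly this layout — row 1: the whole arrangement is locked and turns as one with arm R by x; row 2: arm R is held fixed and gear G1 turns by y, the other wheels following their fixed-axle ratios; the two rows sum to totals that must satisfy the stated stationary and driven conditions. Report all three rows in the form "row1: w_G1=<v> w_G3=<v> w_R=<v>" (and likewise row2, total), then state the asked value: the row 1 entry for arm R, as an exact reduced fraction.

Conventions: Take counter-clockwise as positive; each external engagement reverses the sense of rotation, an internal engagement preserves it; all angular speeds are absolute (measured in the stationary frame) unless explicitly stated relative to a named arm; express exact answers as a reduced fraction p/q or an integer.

class = planetary set [G3 = 17+2·16 = 49; Willis about the carrier]
row 1 (train locked, turned with arm): all members turn x
superposition row 2 [arm held]: sun y, ring −(17/49)·y, arm 0
boundary: total ω_ring = x − (17/49)·y = 0 and total ω_arm = x = 1  ⇒  y = 49/17, x = 1
row 2 ring = −(17/49)·49/17 = -1
totals (row 1 + row 2): sun 1 + 49/17 = 66/17, ring 1 + (-1) = 0, arm 1 + 0 = 1
asked cell (row1, arm) = 1

row1: w_G1=1 w_G3=1 w_R=1
row2: w_G1=49/17 w_G3=-1 w_R=0
total: w_G1=66/17 w_G3=0 w_R=1
asked value: 1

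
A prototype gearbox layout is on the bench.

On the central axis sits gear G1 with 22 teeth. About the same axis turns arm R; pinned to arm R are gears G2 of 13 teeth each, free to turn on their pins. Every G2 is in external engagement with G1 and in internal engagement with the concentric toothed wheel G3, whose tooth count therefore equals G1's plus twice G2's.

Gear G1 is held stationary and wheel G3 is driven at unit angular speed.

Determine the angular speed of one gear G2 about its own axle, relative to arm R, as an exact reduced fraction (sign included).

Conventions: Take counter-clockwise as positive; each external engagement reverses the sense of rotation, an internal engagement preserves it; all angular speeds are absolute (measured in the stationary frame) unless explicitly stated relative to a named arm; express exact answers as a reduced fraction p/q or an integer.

class = planetary set [G3 = 22+2·13 = 48; Willis about the carrier]
ring teeth: 22 + 2·13 = 48
22(ω_sun−ω_arm) = −48(ω_ring−ω_arm),  ω_sun = 0, ω_ring = 1
22(0−ω_arm) = −48(1−ω_arm)  ⇒  70·ω_arm = 48  ⇒  ω_arm = 24/35
sun–planet mesh: 22·(0−24/35) = −13·(ω_p−ω_arm)  ⇒  ω_p−ω_arm = 528/455
exact speed ratio = 528/455

528/455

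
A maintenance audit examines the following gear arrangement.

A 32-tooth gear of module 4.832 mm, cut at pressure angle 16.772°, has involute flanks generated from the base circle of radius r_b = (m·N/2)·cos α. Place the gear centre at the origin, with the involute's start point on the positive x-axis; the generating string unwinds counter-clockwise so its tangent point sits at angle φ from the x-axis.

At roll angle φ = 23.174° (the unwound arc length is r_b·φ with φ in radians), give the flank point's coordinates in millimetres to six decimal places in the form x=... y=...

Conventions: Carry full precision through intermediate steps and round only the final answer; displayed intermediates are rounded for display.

recognized (one wheel, involute flank): single-mesh tooth geometry, m = 4.832, N = 32
pitch radius r_p = m·N/2 = 4.832·32/2 = 77.312000
base radius r_b = r_p·cos α = 77.312000·cos 16.772° = 74.023196
roll angle φ = 23.174° = 0.40446260 rad
x = r_b·(cos φ + φ·sin φ) = 79.832542
y = r_b·(sin φ − φ·cos φ) = 1.606055

x=79.832542 y=1.606055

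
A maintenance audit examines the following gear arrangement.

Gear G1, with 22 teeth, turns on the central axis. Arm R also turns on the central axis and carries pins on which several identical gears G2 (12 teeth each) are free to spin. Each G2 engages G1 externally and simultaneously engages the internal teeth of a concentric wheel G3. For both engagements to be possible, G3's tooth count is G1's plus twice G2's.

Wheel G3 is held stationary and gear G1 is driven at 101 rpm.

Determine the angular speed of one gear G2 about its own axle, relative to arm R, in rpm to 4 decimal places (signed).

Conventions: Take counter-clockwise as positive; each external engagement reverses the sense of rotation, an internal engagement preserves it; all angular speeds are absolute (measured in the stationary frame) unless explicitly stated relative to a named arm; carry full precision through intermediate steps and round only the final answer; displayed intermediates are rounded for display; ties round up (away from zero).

-125.2598 rpm

planetary set (22T centre, 12T on arm, 46T internal) — Willis relation
normalise by the input: solve with ω_sun = 1, then scale by 101 rpm
ring teeth: 22 + 2·12 = 46
22(ω_sun−ω_arm) = −46(ω_ring−ω_arm),  ω_ring = 0, ω_sun = 1
22(1−ω_arm) = −46(0−ω_arm)  ⇒  68·ω_arm = 22  ⇒  ω_arm = 11/34
sun–planet mesh: 22·(1−11/34) = −12·(ω_p−ω_arm)  ⇒  ω_p−ω_arm = -253/204
scale: ω_p−ω_arm = -253/204 × 101 rpm = -125.2598 rpm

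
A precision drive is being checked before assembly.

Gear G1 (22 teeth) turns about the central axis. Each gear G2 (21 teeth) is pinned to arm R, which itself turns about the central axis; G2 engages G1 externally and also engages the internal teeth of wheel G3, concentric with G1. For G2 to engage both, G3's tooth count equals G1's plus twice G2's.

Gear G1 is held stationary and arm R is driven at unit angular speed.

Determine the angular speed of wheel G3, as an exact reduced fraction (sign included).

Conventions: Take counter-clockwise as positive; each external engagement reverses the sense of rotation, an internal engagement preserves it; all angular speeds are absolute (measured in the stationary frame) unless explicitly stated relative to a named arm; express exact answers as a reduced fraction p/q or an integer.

43/32

recognized (axles ride arm R): planetary set, 22/21/64 teeth
ring teeth: 22 + 2·21 = 64
22(ω_sun−ω_arm) = −64(ω_ring−ω_arm),  ω_sun = 0, ω_arm = 1
ω_ring = 1 − (22/64)(0−1) = 43/32
exact speed ratio = 43/32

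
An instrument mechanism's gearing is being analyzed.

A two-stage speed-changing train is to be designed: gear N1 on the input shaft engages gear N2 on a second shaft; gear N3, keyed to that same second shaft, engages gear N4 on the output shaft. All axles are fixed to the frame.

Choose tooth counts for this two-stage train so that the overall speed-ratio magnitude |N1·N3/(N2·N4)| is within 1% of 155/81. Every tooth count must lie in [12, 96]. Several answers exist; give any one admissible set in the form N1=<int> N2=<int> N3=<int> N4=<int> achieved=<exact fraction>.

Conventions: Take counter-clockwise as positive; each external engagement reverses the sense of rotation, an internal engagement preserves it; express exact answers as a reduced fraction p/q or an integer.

2-stage fixed-axis compound train for ratio 155/81
target = 155/81 in lowest terms: an exact hit needs N1·N3 = k·155 and N2·N4 = k·81 for one integer k, every count in [12, 96]; additionally prefer no 1:1 stage (N1 ≠ N2, N3 ≠ N4)
k = 1…3: no 1:1-free in-range split of k·155 and k·81 into factor pairs; take k = 4
k = 4: N1·N3 = 620 = 20·31, N2·N4 = 324 = 12·27
achieved = 20·31/(12·27) = 155/81; |achieved − target| = 0 ≤ 31/1620 ✓

N1=20 N2=12 N3=31 N4=27 achieved=155/81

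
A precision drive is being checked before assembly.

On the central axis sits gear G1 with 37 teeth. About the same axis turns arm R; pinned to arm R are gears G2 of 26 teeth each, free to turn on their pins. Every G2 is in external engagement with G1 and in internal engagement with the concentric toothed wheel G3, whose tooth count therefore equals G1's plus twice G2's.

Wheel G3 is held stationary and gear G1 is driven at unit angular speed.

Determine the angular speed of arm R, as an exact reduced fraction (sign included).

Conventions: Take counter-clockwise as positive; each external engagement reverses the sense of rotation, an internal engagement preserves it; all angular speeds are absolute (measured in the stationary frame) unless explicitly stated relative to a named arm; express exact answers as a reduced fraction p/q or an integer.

37/126

topology: planetary set — G1 37T / G2 26T / G3 89T, arm = carrier (Willis)
ring teeth: 37 + 2·26 = 89
37(ω_sun−ω_arm) = −89(ω_ring−ω_arm),  ω_ring = 0, ω_sun = 1
37(1−ω_arm) = −89(0−ω_arm)  ⇒  126·ω_arm = 37  ⇒  ω_arm = 37/126
exact speed ratio = 37/126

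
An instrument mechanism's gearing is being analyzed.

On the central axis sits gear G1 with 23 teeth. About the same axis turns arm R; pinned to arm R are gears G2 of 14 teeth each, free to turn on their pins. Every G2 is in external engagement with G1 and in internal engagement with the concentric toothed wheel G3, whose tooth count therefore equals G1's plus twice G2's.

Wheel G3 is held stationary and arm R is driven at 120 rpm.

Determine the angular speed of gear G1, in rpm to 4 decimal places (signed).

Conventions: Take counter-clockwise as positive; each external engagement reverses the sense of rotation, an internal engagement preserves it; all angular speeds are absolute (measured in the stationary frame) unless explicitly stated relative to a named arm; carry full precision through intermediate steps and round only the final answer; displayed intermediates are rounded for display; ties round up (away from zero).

+386.0870 rpm

recognized (axles ride arm R): planetary set, 23/14/51 teeth
normalise by the input: solve with ω_arm = 1, then scale by 120 rpm
ring teeth: 23 + 2·14 = 51
23(ω_sun−ω_arm) = −51(ω_ring−ω_arm),  ω_ring = 0, ω_arm = 1
ω_sun = 1 − (51/23)(0−1) = 74/23
scale: ω_sun = 74/23 × 120 rpm = +386.0870 rpm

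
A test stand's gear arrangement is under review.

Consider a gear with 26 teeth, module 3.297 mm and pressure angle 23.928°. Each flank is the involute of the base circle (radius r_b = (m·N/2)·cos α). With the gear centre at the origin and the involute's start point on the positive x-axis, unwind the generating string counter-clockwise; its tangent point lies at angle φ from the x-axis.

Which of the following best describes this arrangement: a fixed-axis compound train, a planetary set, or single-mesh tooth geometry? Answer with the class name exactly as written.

single-mesh involute tooth geometry (26T wheel at module 3.297)
classification: single-mesh tooth geometry

single-mesh tooth geometry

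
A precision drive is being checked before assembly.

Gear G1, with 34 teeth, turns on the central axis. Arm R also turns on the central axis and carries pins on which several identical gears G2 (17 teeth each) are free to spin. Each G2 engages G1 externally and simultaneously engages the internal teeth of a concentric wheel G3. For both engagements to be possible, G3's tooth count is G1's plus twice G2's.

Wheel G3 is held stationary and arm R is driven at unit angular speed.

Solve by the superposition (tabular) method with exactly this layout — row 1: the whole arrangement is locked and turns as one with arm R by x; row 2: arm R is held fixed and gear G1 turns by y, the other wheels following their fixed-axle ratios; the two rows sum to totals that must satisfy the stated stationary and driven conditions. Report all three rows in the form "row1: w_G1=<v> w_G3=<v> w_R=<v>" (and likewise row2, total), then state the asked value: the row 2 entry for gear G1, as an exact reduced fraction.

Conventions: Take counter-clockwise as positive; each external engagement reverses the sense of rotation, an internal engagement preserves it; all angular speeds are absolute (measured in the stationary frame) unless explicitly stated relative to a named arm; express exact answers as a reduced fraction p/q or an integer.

row1: w_G1=1 w_G3=1 w_R=1
row2: w_G1=2 w_G3=-1 w_R=0
total: w_G1=3 w_G3=0 w_R=1
asked value: 2

topology: planetary set — G1 34T / G2 17T / G3 68T, arm = carrier (Willis)
row 1 (train locked, turned with arm): all members turn x
superposition row 2 [arm held]: sun y, ring −(34/68)·y, arm 0
boundary: total ω_ring = x − (34/68)·y = 0 and total ω_arm = x = 1  ⇒  y = 2, x = 1
row 2 ring = −(34/68)·2 = -1
totals (row 1 + row 2): sun 1 + 2 = 3, ring 1 + (-1) = 0, arm 1 + 0 = 1
asked cell (row2, sun) = 2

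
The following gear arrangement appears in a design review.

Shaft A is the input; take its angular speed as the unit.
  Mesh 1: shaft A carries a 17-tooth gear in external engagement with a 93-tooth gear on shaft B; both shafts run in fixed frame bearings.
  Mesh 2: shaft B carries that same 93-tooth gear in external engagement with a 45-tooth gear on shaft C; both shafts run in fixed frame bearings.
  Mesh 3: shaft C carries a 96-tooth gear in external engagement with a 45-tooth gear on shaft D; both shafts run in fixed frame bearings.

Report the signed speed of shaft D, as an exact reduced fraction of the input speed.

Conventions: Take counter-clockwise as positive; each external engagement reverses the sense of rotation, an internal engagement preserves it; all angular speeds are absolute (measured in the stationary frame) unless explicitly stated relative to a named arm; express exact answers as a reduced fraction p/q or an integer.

3-mesh fixed-axis compound train (all bearings frame-fixed)
mesh 1 [17T→93T]: |ω|/ω_in = 1×17/93 = 17/93, sense flips to −
mesh 2 [93T→45T]: |ω|/ω_in = (17/93)×93/45 = 17/45, sense flips to +
mesh 3 [96T→45T]: |ω|/ω_in = (17/45)×96/45 = 544/675, sense flips to −
signed output speed (× input speed) = -544/675

-544/675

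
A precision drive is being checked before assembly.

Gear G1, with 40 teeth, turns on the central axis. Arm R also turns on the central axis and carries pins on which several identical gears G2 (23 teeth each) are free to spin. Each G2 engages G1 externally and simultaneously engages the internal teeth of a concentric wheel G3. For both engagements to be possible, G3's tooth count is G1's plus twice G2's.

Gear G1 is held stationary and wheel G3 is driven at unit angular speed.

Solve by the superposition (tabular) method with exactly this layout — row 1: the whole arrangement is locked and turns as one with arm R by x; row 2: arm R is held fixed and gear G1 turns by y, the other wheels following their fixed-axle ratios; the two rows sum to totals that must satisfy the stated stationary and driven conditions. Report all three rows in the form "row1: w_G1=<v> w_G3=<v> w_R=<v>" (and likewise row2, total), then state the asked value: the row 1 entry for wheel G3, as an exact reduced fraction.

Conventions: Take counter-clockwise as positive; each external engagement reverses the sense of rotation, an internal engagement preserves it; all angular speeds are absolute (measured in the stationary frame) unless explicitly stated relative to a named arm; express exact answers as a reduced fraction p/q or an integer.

row1: w_G1=43/63 w_G3=43/63 w_R=43/63
row2: w_G1=-43/63 w_G3=20/63 w_R=0
total: w_G1=0 w_G3=1 w_R=43/63
asked value: 43/63

recognized (axles ride arm R): planetary set, 40/23/86 teeth
row 1: whole set turns with the arm by x
superposition row 2 [arm held]: sun y, ring −(40/86)·y, arm 0
boundary: total ω_sun = x + y = 0 and total ω_ring = x − (40/86)·y = 1  ⇒  y = -43/63, x = 43/63
row 2 ring = −(40/86)·(-43/63) = 20/63
totals (row 1 + row 2): sun 43/63 + (-43/63) = 0, ring 43/63 + 20/63 = 1, arm 43/63 + 0 = 43/63
asked cell (row1, ring) = 43/63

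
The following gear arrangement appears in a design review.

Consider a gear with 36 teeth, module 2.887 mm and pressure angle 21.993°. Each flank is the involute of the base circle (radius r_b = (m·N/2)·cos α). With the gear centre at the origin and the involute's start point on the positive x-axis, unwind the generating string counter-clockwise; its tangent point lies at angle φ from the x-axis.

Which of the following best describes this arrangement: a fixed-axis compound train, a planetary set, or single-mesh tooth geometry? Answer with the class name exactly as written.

class = single-mesh tooth geometry [base-circle involute, m = 2.887, 36T]
classification: single-mesh tooth geometry

single-mesh tooth geometry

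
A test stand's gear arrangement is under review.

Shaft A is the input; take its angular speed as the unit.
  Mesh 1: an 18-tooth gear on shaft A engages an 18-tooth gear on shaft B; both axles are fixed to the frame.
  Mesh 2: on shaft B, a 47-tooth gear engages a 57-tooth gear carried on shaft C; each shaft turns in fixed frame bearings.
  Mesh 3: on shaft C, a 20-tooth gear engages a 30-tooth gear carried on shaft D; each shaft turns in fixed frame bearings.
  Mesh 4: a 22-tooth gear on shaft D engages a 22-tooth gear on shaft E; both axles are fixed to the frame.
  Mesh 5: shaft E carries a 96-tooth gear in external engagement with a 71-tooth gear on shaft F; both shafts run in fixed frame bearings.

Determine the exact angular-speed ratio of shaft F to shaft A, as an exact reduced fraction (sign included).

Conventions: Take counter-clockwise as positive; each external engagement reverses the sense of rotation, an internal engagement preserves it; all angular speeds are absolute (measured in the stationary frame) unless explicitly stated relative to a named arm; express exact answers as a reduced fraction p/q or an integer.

class = fixed-axis compound train [5 meshes; 5 ratios multiply, 5 sense flips]
mesh 1 [18T→18T]: running ratio 1, sense −
mesh 2 [47T→57T]: running ratio 47/57, sense +
mesh 3 [20T→30T]: running ratio 94/171, sense −
mesh 4 [22T→22T]: running ratio 94/171, sense +
mesh 5 [96T→71T]: running ratio 3008/4047, sense −
ω_out/ω_in = -3008/4047

-3008/4047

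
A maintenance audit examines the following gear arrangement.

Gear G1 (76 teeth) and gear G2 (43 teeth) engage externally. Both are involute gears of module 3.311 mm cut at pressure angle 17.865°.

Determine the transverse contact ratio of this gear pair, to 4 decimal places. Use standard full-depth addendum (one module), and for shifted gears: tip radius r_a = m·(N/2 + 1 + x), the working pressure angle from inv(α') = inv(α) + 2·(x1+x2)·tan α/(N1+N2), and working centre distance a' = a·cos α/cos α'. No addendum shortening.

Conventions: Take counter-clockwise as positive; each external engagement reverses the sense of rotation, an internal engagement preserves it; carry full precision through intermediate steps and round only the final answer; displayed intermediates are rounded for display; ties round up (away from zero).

recognized (one external pair, fixed centres): single-mesh tooth geometry, m = 3.311, N1 = 76, N2 = 43
base radii: r_b1 = 119.751305, r_b2 = 67.754028
tip radii: r_a1 = 129.129000, r_a2 = 74.497500
no profile shift: α' = α, a' = a
action lengths: √(r_a1²−r_b1²) = 48.310698, √(r_a2²−r_b2²) = 30.972071
base pitch p_b = π·m·cos α = 9.900258
CR = (48.310698 + 30.972071 − 197.004500·sin 17.86500°)/9.900258 = 1.903654
contact ratio ≈ 1.9037

1.9037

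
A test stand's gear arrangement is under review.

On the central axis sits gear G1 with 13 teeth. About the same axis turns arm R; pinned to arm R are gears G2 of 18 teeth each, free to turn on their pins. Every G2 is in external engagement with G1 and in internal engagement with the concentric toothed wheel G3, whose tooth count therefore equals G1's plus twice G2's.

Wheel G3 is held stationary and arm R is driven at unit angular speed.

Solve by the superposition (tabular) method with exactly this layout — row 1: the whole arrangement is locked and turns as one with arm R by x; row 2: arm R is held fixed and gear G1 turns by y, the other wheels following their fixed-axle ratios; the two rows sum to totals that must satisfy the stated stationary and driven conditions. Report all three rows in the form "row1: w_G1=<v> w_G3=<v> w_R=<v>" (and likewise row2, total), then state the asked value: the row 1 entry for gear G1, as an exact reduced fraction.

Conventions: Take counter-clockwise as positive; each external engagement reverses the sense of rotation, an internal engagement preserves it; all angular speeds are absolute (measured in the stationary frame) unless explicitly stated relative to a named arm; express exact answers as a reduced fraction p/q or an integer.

row1: w_G1=1 w_G3=1 w_R=1
row2: w_G1=49/13 w_G3=-1 w_R=0
total: w_G1=62/13 w_G3=0 w_R=1
asked value: 1

class = planetary set [G3 = 13+2·18 = 49; Willis about the carrier]
row 1: whole set turns with the arm by x
row 2 — arm fixed, fixed-axis ratios: sun y, ring −(13/49)·y, arm 0
boundary: total ω_ring = x − (13/49)·y = 0 and total ω_arm = x = 1  ⇒  y = 49/13, x = 1
row 2 ring = −(13/49)·49/13 = -1
totals (row 1 + row 2): sun 1 + 49/13 = 62/13, ring 1 + (-1) = 0, arm 1 + 0 = 1
asked cell (row1, sun) = 1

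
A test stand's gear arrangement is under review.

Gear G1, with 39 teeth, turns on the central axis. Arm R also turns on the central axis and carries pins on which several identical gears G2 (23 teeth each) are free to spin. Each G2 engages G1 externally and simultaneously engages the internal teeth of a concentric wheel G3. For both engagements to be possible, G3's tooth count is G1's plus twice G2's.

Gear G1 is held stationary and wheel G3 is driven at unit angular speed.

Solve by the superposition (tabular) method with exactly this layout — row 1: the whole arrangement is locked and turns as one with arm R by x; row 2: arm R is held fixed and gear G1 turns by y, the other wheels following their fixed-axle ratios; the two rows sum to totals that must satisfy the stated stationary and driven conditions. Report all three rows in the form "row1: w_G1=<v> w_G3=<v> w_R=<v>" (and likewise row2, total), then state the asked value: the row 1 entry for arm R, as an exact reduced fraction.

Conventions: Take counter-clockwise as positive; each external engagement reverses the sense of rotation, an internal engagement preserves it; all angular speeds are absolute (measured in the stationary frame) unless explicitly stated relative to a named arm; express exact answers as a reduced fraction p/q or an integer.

row1: w_G1=85/124 w_G3=85/124 w_R=85/124
row2: w_G1=-85/124 w_G3=39/124 w_R=0
total: w_G1=0 w_G3=1 w_R=85/124
asked value: 85/124

planetary set (39T centre, 23T on arm, 85T internal) — Willis relation
row 1 (train locked, turned with arm): all members turn x
row 2 — arm fixed, fixed-axis ratios: sun y, ring −(39/85)·y, arm 0
boundary: total ω_sun = x + y = 0 and total ω_ring = x − (39/85)·y = 1  ⇒  y = -85/124, x = 85/124
row 2 ring = −(39/85)·(-85/124) = 39/124
totals (row 1 + row 2): sun 85/124 + (-85/124) = 0, ring 85/124 + 39/124 = 1, arm 85/124 + 0 = 85/124
asked cell (row1, arm) = 85/124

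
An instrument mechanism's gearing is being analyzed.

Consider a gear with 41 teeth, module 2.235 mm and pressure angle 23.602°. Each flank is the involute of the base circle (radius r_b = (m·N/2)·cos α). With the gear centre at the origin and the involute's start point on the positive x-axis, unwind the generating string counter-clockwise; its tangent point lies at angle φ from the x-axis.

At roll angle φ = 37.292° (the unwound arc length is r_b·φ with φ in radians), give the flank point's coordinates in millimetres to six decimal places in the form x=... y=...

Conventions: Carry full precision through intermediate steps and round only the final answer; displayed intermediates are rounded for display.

recognized (one wheel, involute flank): single-mesh tooth geometry, m = 2.235, N = 41
pitch radius r_p = m·N/2 = 2.235·41/2 = 45.817500
base radius r_b = r_p·cos α = 45.817500·cos 23.602° = 41.984809
roll angle φ = 37.292° = 0.65086818 rad
x = r_b·(cos φ + φ·sin φ) = 49.957907
y = r_b·(sin φ − φ·cos φ) = 3.697765

x=49.957907 y=3.697765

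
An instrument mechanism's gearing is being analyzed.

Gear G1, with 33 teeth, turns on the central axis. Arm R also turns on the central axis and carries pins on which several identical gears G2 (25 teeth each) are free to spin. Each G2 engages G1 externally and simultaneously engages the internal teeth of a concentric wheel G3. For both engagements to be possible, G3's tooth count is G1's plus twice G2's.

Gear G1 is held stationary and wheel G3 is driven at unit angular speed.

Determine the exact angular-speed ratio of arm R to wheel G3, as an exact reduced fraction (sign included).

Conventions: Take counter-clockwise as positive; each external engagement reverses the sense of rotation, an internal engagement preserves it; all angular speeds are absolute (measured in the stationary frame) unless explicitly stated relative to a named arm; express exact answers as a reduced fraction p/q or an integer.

topology: planetary set — G1 33T / G2 25T / G3 83T, arm = carrier (Willis)
ring teeth: 33 + 2·25 = 83
33(ω_sun−ω_arm) = −83(ω_ring−ω_arm),  ω_sun = 0, ω_ring = 1
33(0−ω_arm) = −83(1−ω_arm)  ⇒  116·ω_arm = 83  ⇒  ω_arm = 83/116
ω_out/ω_in = 83/116

83/116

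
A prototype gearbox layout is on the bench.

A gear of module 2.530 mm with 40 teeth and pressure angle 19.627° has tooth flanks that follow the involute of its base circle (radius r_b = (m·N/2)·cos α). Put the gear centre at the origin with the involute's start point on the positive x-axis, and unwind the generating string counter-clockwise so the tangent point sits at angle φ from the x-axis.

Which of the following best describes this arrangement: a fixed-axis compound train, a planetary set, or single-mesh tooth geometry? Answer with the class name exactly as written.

single-mesh tooth geometry

recognized (one wheel, involute flank): single-mesh tooth geometry, m = 2.530, N = 40
classification: single-mesh tooth geometry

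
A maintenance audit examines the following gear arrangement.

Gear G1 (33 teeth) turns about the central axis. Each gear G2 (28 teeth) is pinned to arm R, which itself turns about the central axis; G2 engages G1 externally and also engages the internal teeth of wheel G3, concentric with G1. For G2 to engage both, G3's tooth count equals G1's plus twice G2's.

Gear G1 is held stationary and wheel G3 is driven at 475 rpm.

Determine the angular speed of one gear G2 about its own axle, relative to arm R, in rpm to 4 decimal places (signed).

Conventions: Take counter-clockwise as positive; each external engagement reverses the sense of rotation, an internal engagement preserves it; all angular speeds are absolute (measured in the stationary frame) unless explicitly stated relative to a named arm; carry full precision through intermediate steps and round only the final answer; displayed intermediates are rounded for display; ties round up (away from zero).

+408.3943 rpm

class = planetary set [G3 = 33+2·28 = 89; Willis about the carrier]
normalise by the input: solve with ω_ring = 1, then scale by 475 rpm
ring teeth: 33 + 2·28 = 89
33(ω_sun−ω_arm) = −89(ω_ring−ω_arm),  ω_sun = 0, ω_ring = 1
33(0−ω_arm) = −89(1−ω_arm)  ⇒  122·ω_arm = 89  ⇒  ω_arm = 89/122
sun–planet mesh: 33·(0−89/122) = −28·(ω_p−ω_arm)  ⇒  ω_p−ω_arm = 2937/3416
scale: ω_p−ω_arm = 2937/3416 × 475 rpm = +408.3943 rpm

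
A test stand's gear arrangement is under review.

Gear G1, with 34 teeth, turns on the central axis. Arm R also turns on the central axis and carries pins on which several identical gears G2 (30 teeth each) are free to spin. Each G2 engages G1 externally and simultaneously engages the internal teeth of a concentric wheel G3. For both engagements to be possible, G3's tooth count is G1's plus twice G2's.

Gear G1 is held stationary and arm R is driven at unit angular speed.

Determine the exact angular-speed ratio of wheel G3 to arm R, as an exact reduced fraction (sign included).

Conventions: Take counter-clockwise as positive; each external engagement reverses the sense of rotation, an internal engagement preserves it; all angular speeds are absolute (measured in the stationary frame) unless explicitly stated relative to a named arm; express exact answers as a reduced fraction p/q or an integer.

64/47

planetary set (34T centre, 30T on arm, 94T internal) — Willis relation
ring teeth: 34 + 2·30 = 94
34(ω_sun−ω_arm) = −94(ω_ring−ω_arm),  ω_sun = 0, ω_arm = 1
ω_ring = 1 − (34/94)(0−1) = 64/47
ω_out/ω_in = 64/47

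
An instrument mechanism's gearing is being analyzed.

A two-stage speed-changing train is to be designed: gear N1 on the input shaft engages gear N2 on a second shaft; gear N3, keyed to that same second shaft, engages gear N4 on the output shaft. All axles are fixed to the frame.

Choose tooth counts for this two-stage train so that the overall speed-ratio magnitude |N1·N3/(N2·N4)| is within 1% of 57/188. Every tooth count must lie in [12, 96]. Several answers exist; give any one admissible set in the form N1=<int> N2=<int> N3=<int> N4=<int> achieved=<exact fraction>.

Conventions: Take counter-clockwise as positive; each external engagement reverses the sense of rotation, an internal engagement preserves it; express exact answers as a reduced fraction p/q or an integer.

class = fixed-axis compound train [2-stage, 57/188 wanted]
target = 57/188 in lowest terms: an exact hit needs N1·N3 = k·57 and N2·N4 = k·188 for one integer k, every count in [12, 96]; additionally prefer no 1:1 stage (N1 ≠ N2, N3 ≠ N4)
k = 1…3: no 1:1-free in-range split of k·57 and k·188 into factor pairs; take k = 4
k = 4: N1·N3 = 228 = 12·19, N2·N4 = 752 = 16·47
achieved = 12·19/(16·47) = 57/188; |achieved − target| = 0 ≤ 57/18800 ✓

N1=12 N2=16 N3=19 N4=47 achieved=57/188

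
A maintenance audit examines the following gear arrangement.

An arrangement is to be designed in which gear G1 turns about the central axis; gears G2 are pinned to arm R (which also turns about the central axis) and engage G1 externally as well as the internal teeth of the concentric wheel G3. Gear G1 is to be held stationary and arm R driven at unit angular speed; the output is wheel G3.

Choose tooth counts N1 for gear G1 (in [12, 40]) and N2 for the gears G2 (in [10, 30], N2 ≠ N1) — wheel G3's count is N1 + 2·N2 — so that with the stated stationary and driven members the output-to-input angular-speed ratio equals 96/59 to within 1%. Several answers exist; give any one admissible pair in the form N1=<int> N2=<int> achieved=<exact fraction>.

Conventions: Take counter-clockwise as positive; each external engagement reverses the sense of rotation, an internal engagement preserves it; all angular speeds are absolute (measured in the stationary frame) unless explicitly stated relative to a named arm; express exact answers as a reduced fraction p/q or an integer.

N1=37 N2=11 achieved=96/59

topology: planetary set — design target 96/59, arm = carrier (Willis)
Willis with ω_sun = 0: ω_ring/ω_arm = (N1+N3)/N3; set equal to 96/59  ⇒  N3/N1 = 1/(96/59 − 1) = 59/37
N3 = N1 + 2·N2  ⇒  N2/N1 = (N3/N1 − 1)/2 = (59/37 − 1)/2 = 11/37
smallest multiple with N1 ≥ 12 and N2 ≥ 10: k = 1  ⇒  N1 = 1·37 = 37, N2 = 1·11 = 11 (N1 ≤ 40, N2 ≤ 30, N2 ≠ N1 ✓), N3 = 37 + 2·11 = 59
check: (N1+N3)/N3 with N1 = 37, N3 = 59 gives 96/59; |achieved − target| = 0 ≤ 24/1475 ✓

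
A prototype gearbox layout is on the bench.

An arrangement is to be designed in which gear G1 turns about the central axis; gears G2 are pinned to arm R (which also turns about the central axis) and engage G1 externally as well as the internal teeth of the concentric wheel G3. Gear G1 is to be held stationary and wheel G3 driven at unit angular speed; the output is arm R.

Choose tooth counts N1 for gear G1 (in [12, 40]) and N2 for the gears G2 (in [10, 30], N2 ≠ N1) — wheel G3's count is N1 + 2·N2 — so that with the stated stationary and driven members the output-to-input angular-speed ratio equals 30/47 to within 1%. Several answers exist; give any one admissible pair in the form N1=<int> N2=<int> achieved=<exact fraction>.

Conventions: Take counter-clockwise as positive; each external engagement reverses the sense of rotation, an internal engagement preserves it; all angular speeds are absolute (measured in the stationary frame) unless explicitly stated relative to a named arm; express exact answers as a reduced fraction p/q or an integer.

N1=34 N2=13 achieved=30/47

topology: planetary set — design target 30/47, arm = carrier (Willis)
Willis with ω_sun = 0: ω_arm/ω_ring = N3/(N1+N3); set equal to 30/47  ⇒  N3/N1 = (30/47)/(1 − 30/47) = 30/17
N3 = N1 + 2·N2  ⇒  N2/N1 = (N3/N1 − 1)/2 = (30/17 − 1)/2 = 13/34
smallest multiple with N1 ≥ 12 and N2 ≥ 10: k = 1  ⇒  N1 = 1·34 = 34, N2 = 1·13 = 13 (N1 ≤ 40, N2 ≤ 30, N2 ≠ N1 ✓), N3 = 34 + 2·13 = 60
check: N3/(N1+N3) with N1 = 34, N3 = 60 gives 30/47; |achieved − target| = 0 ≤ 3/470 ✓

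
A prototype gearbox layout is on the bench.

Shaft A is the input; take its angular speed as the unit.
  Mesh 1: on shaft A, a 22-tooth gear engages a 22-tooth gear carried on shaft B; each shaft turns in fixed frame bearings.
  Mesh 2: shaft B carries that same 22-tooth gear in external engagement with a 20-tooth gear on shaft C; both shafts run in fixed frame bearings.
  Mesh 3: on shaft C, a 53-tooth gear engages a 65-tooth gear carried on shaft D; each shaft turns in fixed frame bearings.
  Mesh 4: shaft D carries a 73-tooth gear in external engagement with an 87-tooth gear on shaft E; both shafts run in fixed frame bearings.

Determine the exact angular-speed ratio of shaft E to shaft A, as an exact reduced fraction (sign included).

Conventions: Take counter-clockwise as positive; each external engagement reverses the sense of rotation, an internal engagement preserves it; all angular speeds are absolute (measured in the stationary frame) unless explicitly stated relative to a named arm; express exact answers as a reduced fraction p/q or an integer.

class = fixed-axis compound train [4 meshes; 4 ratios multiply, 4 sense flips]
mesh 1 [22T→22T]: running ratio 1, sense −
mesh 2 [22T→20T]: running ratio 11/10, sense +
mesh 3 [53T→65T]: running ratio 583/650, sense −
mesh 4 [73T→87T]: running ratio 42559/56550, sense +
ω_out/ω_in = 42559/56550

42559/56550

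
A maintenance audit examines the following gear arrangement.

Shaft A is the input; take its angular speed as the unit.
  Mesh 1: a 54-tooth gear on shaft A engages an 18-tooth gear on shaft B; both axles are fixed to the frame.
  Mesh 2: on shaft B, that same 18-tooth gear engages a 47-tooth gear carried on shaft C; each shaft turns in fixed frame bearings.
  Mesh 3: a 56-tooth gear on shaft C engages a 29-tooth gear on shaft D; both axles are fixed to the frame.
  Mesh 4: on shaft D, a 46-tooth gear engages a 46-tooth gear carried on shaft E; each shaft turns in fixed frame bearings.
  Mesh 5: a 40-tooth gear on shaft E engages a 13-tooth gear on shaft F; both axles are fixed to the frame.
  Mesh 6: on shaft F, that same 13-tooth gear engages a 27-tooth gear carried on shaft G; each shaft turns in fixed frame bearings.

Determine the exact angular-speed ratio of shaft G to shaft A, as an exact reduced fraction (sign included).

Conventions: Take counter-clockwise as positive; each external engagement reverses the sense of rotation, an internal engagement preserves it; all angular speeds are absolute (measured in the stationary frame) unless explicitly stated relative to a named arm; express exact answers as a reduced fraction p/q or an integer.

class = fixed-axis compound train [6 meshes; 6 ratios multiply, 6 sense flips]
mesh 1 [54T→18T]: running ratio 3, sense −
mesh 2 [18T→47T]: running ratio 54/47, sense +
mesh 3 [56T→29T]: running ratio 3024/1363, sense −
mesh 4 [46T→46T]: running ratio 3024/1363, sense +
mesh 5 [40T→13T]: running ratio 120960/17719, sense −
mesh 6 [13T→27T]: running ratio 4480/1363, sense +
ω_out/ω_in = 4480/1363

4480/1363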